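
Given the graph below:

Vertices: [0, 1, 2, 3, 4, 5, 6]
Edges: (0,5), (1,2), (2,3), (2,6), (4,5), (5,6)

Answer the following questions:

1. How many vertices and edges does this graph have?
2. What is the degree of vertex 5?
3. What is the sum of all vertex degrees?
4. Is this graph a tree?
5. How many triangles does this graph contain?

Count: 7 vertices, 6 edges.
Vertex 5 has neighbors [0, 4, 6], degree = 3.
Handshaking lemma: 2 * 6 = 12.
A graph is a tree iff it is connected and has exactly n-1 edges. This graph is connected (all 7 vertices in one component) and has 7-1 = 6 edges. It is a tree.
Number of triangles = 0.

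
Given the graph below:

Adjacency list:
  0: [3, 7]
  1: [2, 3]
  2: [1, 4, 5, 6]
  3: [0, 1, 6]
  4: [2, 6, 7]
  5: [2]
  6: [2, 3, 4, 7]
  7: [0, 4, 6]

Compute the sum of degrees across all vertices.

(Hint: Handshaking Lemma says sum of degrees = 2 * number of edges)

Count edges: 11 edges.
By Handshaking Lemma: sum of degrees = 2 * 11 = 22.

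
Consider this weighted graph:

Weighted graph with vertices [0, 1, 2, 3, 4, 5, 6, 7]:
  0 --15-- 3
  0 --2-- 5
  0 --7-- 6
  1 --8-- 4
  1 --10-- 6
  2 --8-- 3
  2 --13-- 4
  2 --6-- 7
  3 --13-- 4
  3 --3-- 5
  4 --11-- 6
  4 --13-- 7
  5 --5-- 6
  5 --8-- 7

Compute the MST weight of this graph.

Applying Kruskal's algorithm (sort edges by weight, add if no cycle):
  Add (0,5) w=2
  Add (3,5) w=3
  Add (5,6) w=5
  Add (2,7) w=6
  Skip (0,6) w=7 (creates cycle)
  Add (1,4) w=8
  Add (2,3) w=8
  Skip (5,7) w=8 (creates cycle)
  Add (1,6) w=10
  Skip (4,6) w=11 (creates cycle)
  Skip (2,4) w=13 (creates cycle)
  Skip (3,4) w=13 (creates cycle)
  Skip (4,7) w=13 (creates cycle)
  Skip (0,3) w=15 (creates cycle)
MST weight = 42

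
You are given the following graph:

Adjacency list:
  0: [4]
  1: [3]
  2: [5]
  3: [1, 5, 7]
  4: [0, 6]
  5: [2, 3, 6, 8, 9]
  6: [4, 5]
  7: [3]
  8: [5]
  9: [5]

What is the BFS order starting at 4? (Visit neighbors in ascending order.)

BFS from vertex 4 (neighbors processed in ascending order):
Visit order: 4, 0, 6, 5, 2, 3, 8, 9, 1, 7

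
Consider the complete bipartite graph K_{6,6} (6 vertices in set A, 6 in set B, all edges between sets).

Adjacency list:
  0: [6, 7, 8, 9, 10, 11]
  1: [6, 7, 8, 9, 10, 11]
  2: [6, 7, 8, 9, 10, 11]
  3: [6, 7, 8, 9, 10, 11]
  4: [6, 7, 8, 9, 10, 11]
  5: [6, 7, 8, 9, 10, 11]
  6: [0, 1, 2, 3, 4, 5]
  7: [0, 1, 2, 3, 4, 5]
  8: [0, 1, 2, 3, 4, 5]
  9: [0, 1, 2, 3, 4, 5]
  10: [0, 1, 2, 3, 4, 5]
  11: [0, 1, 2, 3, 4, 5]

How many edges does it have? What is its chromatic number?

K_{6,6} has 6 * 6 = 36 edges.
Bipartite graphs have chromatic number 2 (color each partition differently).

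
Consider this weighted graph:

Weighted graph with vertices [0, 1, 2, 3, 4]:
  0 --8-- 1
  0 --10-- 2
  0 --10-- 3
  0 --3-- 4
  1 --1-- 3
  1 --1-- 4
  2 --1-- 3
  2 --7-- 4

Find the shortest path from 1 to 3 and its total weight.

Using Dijkstra's algorithm from vertex 1:
Shortest path: 1 -> 3
Total weight: 1 = 1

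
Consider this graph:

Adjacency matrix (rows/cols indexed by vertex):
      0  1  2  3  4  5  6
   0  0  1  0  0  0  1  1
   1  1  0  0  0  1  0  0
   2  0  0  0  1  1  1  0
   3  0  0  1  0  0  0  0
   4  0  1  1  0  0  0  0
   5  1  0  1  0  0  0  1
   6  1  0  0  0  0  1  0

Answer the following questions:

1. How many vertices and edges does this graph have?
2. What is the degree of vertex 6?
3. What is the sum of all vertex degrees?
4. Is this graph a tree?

Count: 7 vertices, 8 edges.
Vertex 6 has neighbors [0, 5], degree = 2.
Handshaking lemma: 2 * 8 = 16.
A tree on 7 vertices has 6 edges. This graph has 8 edges (2 extra). Not a tree.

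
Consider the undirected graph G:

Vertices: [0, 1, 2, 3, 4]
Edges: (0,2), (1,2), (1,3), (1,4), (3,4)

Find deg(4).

Vertex 4 has neighbors [1, 3], so deg(4) = 2.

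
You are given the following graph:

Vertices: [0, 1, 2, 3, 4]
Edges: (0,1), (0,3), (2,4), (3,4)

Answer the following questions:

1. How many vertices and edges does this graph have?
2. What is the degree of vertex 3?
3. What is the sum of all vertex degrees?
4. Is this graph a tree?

Count: 5 vertices, 4 edges.
Vertex 3 has neighbors [0, 4], degree = 2.
Handshaking lemma: 2 * 4 = 8.
A graph is a tree iff it is connected and has exactly n-1 edges. This graph is connected (all 5 vertices in one component) and has 5-1 = 4 edges. It is a tree.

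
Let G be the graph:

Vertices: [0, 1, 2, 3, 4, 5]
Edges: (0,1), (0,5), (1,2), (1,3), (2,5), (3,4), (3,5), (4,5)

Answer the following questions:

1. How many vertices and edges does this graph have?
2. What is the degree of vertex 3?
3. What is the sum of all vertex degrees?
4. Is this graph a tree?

Count: 6 vertices, 8 edges.
Vertex 3 has neighbors [1, 4, 5], degree = 3.
Handshaking lemma: 2 * 8 = 16.
A tree on 6 vertices has 5 edges. This graph has 8 edges (3 extra). Not a tree.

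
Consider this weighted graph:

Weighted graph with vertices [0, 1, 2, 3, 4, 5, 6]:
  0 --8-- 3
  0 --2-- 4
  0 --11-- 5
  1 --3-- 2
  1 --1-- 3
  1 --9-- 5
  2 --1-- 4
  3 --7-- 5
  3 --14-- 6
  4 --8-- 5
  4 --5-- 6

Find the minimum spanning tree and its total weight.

Applying Kruskal's algorithm (sort edges by weight, add if no cycle):
  Add (1,3) w=1
  Add (2,4) w=1
  Add (0,4) w=2
  Add (1,2) w=3
  Add (4,6) w=5
  Add (3,5) w=7
  Skip (0,3) w=8 (creates cycle)
  Skip (4,5) w=8 (creates cycle)
  Skip (1,5) w=9 (creates cycle)
  Skip (0,5) w=11 (creates cycle)
  Skip (3,6) w=14 (creates cycle)
MST weight = 19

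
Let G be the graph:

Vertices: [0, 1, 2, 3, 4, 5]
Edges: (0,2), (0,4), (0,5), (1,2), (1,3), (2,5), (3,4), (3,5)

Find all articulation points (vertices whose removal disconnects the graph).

No articulation points. The graph is biconnected.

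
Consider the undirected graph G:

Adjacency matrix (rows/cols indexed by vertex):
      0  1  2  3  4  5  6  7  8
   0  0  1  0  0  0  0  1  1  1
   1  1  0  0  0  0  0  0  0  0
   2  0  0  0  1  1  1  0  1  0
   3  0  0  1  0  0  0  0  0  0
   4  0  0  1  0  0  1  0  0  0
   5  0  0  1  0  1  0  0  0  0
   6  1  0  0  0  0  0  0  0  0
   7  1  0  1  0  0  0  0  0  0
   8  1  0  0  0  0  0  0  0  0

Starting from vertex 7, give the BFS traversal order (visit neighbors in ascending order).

BFS from vertex 7 (neighbors processed in ascending order):
Visit order: 7, 0, 2, 1, 6, 8, 3, 4, 5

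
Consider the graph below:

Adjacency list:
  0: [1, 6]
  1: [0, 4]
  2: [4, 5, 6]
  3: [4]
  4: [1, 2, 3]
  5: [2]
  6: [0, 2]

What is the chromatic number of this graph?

The graph has a maximum clique of size 2 (lower bound on chromatic number).
A valid 3-coloring: {0: 0, 1: 2, 2: 0, 3: 0, 4: 1, 5: 1, 6: 1}.
No proper 2-coloring exists (verified by exhaustive search).
Chromatic number = 3.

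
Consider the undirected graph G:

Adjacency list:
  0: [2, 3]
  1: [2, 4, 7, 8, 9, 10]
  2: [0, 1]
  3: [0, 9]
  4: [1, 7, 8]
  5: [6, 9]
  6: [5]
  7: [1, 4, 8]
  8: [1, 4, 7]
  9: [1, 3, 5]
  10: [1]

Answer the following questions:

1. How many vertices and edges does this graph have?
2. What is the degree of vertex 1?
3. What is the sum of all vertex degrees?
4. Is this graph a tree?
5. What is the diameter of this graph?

Count: 11 vertices, 14 edges.
Vertex 1 has neighbors [2, 4, 7, 8, 9, 10], degree = 6.
Handshaking lemma: 2 * 14 = 28.
A tree on 11 vertices has 10 edges. This graph has 14 edges (4 extra). Not a tree.
Diameter (longest shortest path) = 4.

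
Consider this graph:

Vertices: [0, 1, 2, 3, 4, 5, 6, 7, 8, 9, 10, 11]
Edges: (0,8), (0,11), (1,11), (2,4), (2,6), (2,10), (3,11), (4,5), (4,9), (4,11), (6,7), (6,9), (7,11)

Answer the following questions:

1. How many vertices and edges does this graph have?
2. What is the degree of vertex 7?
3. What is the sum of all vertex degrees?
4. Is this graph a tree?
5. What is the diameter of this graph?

Count: 12 vertices, 13 edges.
Vertex 7 has neighbors [6, 11], degree = 2.
Handshaking lemma: 2 * 13 = 26.
A tree on 12 vertices has 11 edges. This graph has 13 edges (2 extra). Not a tree.
Diameter (longest shortest path) = 5.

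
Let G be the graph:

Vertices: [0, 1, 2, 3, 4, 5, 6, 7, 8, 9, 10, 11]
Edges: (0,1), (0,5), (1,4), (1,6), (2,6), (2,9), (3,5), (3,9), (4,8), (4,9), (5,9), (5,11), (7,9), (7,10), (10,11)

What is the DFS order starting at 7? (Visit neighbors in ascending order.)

DFS from vertex 7 (neighbors processed in ascending order):
Visit order: 7, 9, 2, 6, 1, 0, 5, 3, 11, 10, 4, 8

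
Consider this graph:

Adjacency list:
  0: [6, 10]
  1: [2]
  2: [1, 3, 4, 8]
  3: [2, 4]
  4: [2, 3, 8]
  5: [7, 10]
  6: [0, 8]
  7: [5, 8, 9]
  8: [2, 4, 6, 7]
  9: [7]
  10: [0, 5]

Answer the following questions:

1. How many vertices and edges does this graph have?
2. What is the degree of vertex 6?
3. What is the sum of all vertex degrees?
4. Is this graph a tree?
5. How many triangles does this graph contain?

Count: 11 vertices, 13 edges.
Vertex 6 has neighbors [0, 8], degree = 2.
Handshaking lemma: 2 * 13 = 26.
A tree on 11 vertices has 10 edges. This graph has 13 edges (3 extra). Not a tree.
Number of triangles = 2.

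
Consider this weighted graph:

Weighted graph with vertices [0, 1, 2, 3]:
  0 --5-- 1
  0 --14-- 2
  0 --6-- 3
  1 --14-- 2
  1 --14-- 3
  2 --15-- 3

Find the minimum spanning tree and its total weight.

Applying Kruskal's algorithm (sort edges by weight, add if no cycle):
  Add (0,1) w=5
  Add (0,3) w=6
  Add (0,2) w=14
  Skip (1,3) w=14 (creates cycle)
  Skip (1,2) w=14 (creates cycle)
  Skip (2,3) w=15 (creates cycle)
MST weight = 25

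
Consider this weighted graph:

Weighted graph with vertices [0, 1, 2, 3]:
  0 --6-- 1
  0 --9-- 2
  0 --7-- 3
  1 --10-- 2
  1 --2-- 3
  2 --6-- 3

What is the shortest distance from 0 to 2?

Using Dijkstra's algorithm from vertex 0:
Shortest path: 0 -> 2
Total weight: 9 = 9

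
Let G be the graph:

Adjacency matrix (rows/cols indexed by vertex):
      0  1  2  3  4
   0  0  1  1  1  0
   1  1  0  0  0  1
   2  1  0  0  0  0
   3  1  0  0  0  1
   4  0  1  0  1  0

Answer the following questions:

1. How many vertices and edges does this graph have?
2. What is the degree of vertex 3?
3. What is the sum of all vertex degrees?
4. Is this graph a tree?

Count: 5 vertices, 5 edges.
Vertex 3 has neighbors [0, 4], degree = 2.
Handshaking lemma: 2 * 5 = 10.
A tree on 5 vertices has 4 edges. This graph has 5 edges (1 extra). Not a tree.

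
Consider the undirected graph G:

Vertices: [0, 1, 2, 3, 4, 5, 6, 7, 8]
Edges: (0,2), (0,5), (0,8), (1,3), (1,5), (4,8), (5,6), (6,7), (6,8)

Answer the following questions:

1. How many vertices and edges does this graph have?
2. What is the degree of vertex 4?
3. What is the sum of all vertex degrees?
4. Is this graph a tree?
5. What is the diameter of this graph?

Count: 9 vertices, 9 edges.
Vertex 4 has neighbors [8], degree = 1.
Handshaking lemma: 2 * 9 = 18.
A tree on 9 vertices has 8 edges. This graph has 9 edges (1 extra). Not a tree.
Diameter (longest shortest path) = 5.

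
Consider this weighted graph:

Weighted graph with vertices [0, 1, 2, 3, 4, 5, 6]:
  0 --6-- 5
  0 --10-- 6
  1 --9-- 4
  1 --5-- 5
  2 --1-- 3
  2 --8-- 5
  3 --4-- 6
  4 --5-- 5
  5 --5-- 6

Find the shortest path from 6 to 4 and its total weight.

Using Dijkstra's algorithm from vertex 6:
Shortest path: 6 -> 5 -> 4
Total weight: 5 + 5 = 10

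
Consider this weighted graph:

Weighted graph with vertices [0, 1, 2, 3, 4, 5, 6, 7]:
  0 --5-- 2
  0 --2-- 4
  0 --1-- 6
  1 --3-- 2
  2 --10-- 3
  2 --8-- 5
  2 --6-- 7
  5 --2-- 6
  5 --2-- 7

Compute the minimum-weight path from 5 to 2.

Using Dijkstra's algorithm from vertex 5:
Shortest path: 5 -> 2
Total weight: 8 = 8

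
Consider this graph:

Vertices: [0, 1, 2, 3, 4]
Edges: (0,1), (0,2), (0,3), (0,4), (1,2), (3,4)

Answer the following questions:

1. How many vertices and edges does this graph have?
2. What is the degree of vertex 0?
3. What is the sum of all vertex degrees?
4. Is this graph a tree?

Count: 5 vertices, 6 edges.
Vertex 0 has neighbors [1, 2, 3, 4], degree = 4.
Handshaking lemma: 2 * 6 = 12.
A tree on 5 vertices has 4 edges. This graph has 6 edges (2 extra). Not a tree.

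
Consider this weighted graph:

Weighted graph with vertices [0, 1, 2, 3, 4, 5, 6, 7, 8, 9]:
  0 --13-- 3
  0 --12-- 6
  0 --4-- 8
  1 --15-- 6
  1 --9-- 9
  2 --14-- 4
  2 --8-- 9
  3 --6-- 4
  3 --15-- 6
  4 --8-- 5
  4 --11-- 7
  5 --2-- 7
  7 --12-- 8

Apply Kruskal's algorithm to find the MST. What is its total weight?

Applying Kruskal's algorithm (sort edges by weight, add if no cycle):
  Add (5,7) w=2
  Add (0,8) w=4
  Add (3,4) w=6
  Add (2,9) w=8
  Add (4,5) w=8
  Add (1,9) w=9
  Skip (4,7) w=11 (creates cycle)
  Add (0,6) w=12
  Add (7,8) w=12
  Skip (0,3) w=13 (creates cycle)
  Add (2,4) w=14
  Skip (1,6) w=15 (creates cycle)
  Skip (3,6) w=15 (creates cycle)
MST weight = 75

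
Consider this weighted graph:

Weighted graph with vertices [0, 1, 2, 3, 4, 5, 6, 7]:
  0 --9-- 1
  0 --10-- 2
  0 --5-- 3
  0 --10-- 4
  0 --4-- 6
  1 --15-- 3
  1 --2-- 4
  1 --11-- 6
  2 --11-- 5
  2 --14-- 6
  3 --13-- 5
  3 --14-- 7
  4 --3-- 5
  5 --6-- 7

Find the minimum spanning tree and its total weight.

Applying Kruskal's algorithm (sort edges by weight, add if no cycle):
  Add (1,4) w=2
  Add (4,5) w=3
  Add (0,6) w=4
  Add (0,3) w=5
  Add (5,7) w=6
  Add (0,1) w=9
  Add (0,2) w=10
  Skip (0,4) w=10 (creates cycle)
  Skip (1,6) w=11 (creates cycle)
  Skip (2,5) w=11 (creates cycle)
  Skip (3,5) w=13 (creates cycle)
  Skip (2,6) w=14 (creates cycle)
  Skip (3,7) w=14 (creates cycle)
  Skip (1,3) w=15 (creates cycle)
MST weight = 39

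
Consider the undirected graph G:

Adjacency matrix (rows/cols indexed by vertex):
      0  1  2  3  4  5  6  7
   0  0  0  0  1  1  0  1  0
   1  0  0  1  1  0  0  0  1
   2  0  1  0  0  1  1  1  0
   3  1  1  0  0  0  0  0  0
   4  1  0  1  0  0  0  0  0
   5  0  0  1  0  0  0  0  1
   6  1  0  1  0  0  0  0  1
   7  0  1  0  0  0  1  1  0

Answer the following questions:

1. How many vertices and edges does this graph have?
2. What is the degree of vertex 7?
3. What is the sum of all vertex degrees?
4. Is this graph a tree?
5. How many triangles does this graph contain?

Count: 8 vertices, 11 edges.
Vertex 7 has neighbors [1, 5, 6], degree = 3.
Handshaking lemma: 2 * 11 = 22.
A tree on 8 vertices has 7 edges. This graph has 11 edges (4 extra). Not a tree.
Number of triangles = 0.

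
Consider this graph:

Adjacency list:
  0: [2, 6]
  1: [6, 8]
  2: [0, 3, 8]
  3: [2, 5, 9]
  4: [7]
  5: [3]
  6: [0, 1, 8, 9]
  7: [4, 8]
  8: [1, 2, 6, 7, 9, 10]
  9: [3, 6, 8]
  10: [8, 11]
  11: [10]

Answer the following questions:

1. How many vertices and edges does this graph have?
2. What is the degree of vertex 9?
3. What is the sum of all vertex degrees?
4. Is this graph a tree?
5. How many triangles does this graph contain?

Count: 12 vertices, 15 edges.
Vertex 9 has neighbors [3, 6, 8], degree = 3.
Handshaking lemma: 2 * 15 = 30.
A tree on 12 vertices has 11 edges. This graph has 15 edges (4 extra). Not a tree.
Number of triangles = 2.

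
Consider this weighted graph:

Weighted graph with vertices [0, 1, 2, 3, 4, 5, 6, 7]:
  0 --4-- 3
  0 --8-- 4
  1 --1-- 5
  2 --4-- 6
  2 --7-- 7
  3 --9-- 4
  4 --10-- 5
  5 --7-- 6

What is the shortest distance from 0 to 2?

Using Dijkstra's algorithm from vertex 0:
Shortest path: 0 -> 4 -> 5 -> 6 -> 2
Total weight: 8 + 10 + 7 + 4 = 29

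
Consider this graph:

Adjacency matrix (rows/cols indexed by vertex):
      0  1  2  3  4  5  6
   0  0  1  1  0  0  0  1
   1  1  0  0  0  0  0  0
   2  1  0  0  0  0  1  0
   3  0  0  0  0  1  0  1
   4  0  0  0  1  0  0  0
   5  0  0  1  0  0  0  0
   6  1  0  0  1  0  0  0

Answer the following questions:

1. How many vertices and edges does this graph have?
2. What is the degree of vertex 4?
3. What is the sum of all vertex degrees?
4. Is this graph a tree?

Count: 7 vertices, 6 edges.
Vertex 4 has neighbors [3], degree = 1.
Handshaking lemma: 2 * 6 = 12.
A graph is a tree iff it is connected and has exactly n-1 edges. This graph is connected (all 7 vertices in one component) and has 7-1 = 6 edges. It is a tree.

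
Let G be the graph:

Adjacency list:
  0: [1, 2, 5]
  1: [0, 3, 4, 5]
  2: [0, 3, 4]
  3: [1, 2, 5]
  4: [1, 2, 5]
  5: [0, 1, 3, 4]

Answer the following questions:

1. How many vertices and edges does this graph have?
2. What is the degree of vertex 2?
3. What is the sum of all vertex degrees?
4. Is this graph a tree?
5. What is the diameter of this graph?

Count: 6 vertices, 10 edges.
Vertex 2 has neighbors [0, 3, 4], degree = 3.
Handshaking lemma: 2 * 10 = 20.
A tree on 6 vertices has 5 edges. This graph has 10 edges (5 extra). Not a tree.
Diameter (longest shortest path) = 2.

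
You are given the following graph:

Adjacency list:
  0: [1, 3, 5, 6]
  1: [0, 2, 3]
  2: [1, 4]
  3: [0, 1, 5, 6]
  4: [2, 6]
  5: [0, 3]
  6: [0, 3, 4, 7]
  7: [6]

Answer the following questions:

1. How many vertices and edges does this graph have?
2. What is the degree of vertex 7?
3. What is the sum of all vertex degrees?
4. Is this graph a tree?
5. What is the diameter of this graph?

Count: 8 vertices, 11 edges.
Vertex 7 has neighbors [6], degree = 1.
Handshaking lemma: 2 * 11 = 22.
A tree on 8 vertices has 7 edges. This graph has 11 edges (4 extra). Not a tree.
Diameter (longest shortest path) = 3.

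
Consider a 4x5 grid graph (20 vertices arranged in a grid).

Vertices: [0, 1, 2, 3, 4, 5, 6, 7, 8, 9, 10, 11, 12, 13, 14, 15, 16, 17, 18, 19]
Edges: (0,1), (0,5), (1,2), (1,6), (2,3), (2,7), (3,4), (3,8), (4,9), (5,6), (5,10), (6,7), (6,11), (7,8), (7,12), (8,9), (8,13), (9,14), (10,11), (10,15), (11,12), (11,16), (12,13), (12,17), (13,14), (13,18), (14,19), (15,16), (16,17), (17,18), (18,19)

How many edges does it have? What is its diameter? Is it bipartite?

A 4x5 grid has 15 vertical edges and 16 horizontal edges.
Total edges = 15 + 16 = 31.
Diameter = (4-1) + (5-1) = 7 (corner to opposite corner).
Grid graphs are bipartite (checkerboard coloring).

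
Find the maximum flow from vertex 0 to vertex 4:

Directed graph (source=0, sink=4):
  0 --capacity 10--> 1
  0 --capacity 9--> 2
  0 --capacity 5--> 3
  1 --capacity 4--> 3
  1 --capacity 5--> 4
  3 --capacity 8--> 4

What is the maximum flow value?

Computing max flow:
  Flow on (0->1): 9/10
  Flow on (0->3): 4/5
  Flow on (1->3): 4/4
  Flow on (1->4): 5/5
  Flow on (3->4): 8/8
Maximum flow = 13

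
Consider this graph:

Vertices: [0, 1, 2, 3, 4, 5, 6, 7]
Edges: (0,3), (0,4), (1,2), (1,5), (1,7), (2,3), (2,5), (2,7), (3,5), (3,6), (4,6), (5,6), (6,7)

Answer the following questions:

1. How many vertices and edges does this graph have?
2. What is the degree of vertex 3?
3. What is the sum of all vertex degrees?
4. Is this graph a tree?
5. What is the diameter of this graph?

Count: 8 vertices, 13 edges.
Vertex 3 has neighbors [0, 2, 5, 6], degree = 4.
Handshaking lemma: 2 * 13 = 26.
A tree on 8 vertices has 7 edges. This graph has 13 edges (6 extra). Not a tree.
Diameter (longest shortest path) = 3.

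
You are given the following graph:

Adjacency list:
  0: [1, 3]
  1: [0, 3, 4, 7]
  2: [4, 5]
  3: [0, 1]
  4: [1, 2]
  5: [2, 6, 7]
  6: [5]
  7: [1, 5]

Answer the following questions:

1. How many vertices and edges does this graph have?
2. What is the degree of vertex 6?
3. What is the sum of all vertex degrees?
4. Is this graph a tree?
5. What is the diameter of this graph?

Count: 8 vertices, 9 edges.
Vertex 6 has neighbors [5], degree = 1.
Handshaking lemma: 2 * 9 = 18.
A tree on 8 vertices has 7 edges. This graph has 9 edges (2 extra). Not a tree.
Diameter (longest shortest path) = 4.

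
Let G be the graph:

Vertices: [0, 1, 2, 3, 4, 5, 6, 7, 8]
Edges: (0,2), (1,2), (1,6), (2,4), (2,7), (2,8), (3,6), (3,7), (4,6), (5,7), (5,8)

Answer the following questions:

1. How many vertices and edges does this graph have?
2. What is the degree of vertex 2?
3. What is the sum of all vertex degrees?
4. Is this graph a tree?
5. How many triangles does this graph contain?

Count: 9 vertices, 11 edges.
Vertex 2 has neighbors [0, 1, 4, 7, 8], degree = 5.
Handshaking lemma: 2 * 11 = 22.
A tree on 9 vertices has 8 edges. This graph has 11 edges (3 extra). Not a tree.
Number of triangles = 0.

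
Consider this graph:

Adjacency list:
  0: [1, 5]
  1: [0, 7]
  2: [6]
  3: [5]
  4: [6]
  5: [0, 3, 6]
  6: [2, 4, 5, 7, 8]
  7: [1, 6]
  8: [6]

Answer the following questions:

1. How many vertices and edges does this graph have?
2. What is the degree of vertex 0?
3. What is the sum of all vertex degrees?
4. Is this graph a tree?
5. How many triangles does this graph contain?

Count: 9 vertices, 9 edges.
Vertex 0 has neighbors [1, 5], degree = 2.
Handshaking lemma: 2 * 9 = 18.
A tree on 9 vertices has 8 edges. This graph has 9 edges (1 extra). Not a tree.
Number of triangles = 0.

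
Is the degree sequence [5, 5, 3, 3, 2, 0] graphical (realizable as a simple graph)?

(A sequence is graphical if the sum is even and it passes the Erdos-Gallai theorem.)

Sum of degrees = 18. Sum is even but fails Erdos-Gallai. The sequence is NOT graphical.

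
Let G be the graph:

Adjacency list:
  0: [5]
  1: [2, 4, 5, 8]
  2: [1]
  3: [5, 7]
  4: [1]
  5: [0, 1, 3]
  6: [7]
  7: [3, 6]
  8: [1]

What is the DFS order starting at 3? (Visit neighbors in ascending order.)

DFS from vertex 3 (neighbors processed in ascending order):
Visit order: 3, 5, 0, 1, 2, 4, 8, 7, 6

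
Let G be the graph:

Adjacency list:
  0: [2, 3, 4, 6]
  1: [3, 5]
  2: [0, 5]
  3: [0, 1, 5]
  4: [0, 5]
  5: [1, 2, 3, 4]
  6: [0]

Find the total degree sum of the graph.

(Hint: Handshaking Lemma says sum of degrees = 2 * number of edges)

Count edges: 9 edges.
By Handshaking Lemma: sum of degrees = 2 * 9 = 18.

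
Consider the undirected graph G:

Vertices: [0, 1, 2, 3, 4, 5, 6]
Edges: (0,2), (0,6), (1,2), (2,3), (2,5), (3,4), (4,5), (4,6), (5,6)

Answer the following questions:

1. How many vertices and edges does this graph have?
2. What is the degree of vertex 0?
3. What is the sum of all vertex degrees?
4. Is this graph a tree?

Count: 7 vertices, 9 edges.
Vertex 0 has neighbors [2, 6], degree = 2.
Handshaking lemma: 2 * 9 = 18.
A tree on 7 vertices has 6 edges. This graph has 9 edges (3 extra). Not a tree.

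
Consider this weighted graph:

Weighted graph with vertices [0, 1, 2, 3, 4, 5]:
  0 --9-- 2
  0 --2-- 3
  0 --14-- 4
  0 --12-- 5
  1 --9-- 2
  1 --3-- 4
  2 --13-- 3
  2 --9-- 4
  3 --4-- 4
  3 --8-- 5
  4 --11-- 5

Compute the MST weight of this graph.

Applying Kruskal's algorithm (sort edges by weight, add if no cycle):
  Add (0,3) w=2
  Add (1,4) w=3
  Add (3,4) w=4
  Add (3,5) w=8
  Add (0,2) w=9
  Skip (1,2) w=9 (creates cycle)
  Skip (2,4) w=9 (creates cycle)
  Skip (4,5) w=11 (creates cycle)
  Skip (0,5) w=12 (creates cycle)
  Skip (2,3) w=13 (creates cycle)
  Skip (0,4) w=14 (creates cycle)
MST weight = 26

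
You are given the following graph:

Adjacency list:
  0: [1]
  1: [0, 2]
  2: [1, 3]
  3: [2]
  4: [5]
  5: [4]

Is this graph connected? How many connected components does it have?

Checking connectivity: the graph has 2 connected component(s).
Components: [[0, 1, 2, 3], [4, 5]]. The graph is NOT connected.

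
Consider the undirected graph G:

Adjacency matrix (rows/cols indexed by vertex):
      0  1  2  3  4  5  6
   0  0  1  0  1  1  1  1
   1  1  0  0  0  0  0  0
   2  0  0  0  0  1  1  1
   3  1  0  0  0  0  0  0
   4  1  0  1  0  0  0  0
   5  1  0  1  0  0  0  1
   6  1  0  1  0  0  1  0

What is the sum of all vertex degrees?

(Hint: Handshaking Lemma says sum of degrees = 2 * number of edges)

Count edges: 9 edges.
By Handshaking Lemma: sum of degrees = 2 * 9 = 18.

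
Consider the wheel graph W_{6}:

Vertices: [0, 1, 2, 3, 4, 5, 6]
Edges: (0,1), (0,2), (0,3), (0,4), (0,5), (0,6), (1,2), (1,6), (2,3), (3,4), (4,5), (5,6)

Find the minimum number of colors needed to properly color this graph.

W_{6} = C_{6} plus a hub adjacent to every cycle vertex.
The outer cycle needs 2 colors (even cycle); the hub is adjacent to all of them so needs a fresh color.
Chromatic number = 2 + 1 = 3.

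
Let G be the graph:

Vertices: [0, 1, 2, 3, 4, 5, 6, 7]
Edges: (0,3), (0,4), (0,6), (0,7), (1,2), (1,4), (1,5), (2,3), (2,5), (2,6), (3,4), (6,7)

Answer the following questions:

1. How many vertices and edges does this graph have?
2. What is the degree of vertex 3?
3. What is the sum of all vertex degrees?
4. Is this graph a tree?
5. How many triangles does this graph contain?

Count: 8 vertices, 12 edges.
Vertex 3 has neighbors [0, 2, 4], degree = 3.
Handshaking lemma: 2 * 12 = 24.
A tree on 8 vertices has 7 edges. This graph has 12 edges (5 extra). Not a tree.
Number of triangles = 3.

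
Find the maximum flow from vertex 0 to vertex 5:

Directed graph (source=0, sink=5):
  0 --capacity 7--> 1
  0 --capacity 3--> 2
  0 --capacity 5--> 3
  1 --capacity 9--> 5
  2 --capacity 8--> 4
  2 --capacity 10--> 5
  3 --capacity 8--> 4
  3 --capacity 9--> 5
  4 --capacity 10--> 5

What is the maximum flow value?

Computing max flow:
  Flow on (0->1): 7/7
  Flow on (0->2): 3/3
  Flow on (0->3): 5/5
  Flow on (1->5): 7/9
  Flow on (2->5): 3/10
  Flow on (3->5): 5/9
Maximum flow = 15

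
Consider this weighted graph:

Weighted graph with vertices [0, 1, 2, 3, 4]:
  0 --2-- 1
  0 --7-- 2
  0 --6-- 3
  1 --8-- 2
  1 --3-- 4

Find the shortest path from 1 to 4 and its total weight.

Using Dijkstra's algorithm from vertex 1:
Shortest path: 1 -> 4
Total weight: 3 = 3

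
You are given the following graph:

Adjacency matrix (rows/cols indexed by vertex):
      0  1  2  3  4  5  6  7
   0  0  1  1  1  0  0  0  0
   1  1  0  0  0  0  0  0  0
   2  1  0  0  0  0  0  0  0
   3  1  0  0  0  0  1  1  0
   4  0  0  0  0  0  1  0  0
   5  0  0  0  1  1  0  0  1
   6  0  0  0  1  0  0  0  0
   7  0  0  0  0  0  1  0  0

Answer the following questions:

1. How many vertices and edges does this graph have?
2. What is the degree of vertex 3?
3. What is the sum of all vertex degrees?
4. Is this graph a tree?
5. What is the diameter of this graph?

Count: 8 vertices, 7 edges.
Vertex 3 has neighbors [0, 5, 6], degree = 3.
Handshaking lemma: 2 * 7 = 14.
A graph is a tree iff it is connected and has exactly n-1 edges. This graph is connected (all 8 vertices in one component) and has 8-1 = 7 edges. It is a tree.
Diameter (longest shortest path) = 4.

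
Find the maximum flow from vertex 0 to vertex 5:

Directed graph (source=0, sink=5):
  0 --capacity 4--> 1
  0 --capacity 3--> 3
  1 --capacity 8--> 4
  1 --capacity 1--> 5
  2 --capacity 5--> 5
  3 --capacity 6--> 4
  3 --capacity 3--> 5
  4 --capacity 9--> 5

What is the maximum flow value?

Computing max flow:
  Flow on (0->1): 4/4
  Flow on (0->3): 3/3
  Flow on (1->4): 3/8
  Flow on (1->5): 1/1
  Flow on (3->5): 3/3
  Flow on (4->5): 3/9
Maximum flow = 7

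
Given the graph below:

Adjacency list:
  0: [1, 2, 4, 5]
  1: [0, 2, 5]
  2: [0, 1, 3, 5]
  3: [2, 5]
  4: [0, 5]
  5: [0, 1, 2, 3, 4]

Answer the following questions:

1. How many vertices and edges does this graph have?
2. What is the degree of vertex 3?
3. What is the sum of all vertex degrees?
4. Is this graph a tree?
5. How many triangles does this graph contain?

Count: 6 vertices, 10 edges.
Vertex 3 has neighbors [2, 5], degree = 2.
Handshaking lemma: 2 * 10 = 20.
A tree on 6 vertices has 5 edges. This graph has 10 edges (5 extra). Not a tree.
Number of triangles = 6.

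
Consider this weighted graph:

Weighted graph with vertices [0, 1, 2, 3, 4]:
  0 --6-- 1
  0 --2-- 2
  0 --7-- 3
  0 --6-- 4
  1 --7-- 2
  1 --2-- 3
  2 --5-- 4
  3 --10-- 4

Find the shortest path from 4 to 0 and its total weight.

Using Dijkstra's algorithm from vertex 4:
Shortest path: 4 -> 0
Total weight: 6 = 6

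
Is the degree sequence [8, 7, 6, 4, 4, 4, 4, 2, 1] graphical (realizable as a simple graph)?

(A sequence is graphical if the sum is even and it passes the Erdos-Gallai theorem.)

Sum of degrees = 40. Sum is even and passes Erdos-Gallai. The sequence IS graphical.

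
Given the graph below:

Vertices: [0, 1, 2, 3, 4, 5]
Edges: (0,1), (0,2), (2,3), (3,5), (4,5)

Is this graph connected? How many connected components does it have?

Checking connectivity: the graph has 1 connected component(s).
All vertices are reachable from each other. The graph IS connected.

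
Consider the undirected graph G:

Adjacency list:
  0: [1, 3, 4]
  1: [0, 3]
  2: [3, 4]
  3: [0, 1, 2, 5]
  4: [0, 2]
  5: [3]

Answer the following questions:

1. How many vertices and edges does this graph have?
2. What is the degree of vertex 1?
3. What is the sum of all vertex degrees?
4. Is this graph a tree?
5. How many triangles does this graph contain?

Count: 6 vertices, 7 edges.
Vertex 1 has neighbors [0, 3], degree = 2.
Handshaking lemma: 2 * 7 = 14.
A tree on 6 vertices has 5 edges. This graph has 7 edges (2 extra). Not a tree.
Number of triangles = 1.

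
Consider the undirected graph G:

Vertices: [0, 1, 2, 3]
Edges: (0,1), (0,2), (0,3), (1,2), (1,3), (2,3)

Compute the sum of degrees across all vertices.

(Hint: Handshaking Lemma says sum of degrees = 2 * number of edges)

Count edges: 6 edges.
By Handshaking Lemma: sum of degrees = 2 * 6 = 12.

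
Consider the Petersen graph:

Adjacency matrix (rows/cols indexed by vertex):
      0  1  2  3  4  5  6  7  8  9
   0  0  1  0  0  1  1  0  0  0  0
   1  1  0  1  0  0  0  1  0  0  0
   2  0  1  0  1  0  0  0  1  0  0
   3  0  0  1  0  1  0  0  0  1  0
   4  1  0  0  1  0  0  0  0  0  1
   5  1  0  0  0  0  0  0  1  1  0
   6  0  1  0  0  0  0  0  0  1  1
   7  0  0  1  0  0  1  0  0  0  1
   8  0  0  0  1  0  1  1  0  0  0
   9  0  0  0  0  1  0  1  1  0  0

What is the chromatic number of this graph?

The Petersen graph contains odd cycles (e.g. the outer 5-cycle), so chi >= 3.
A proper 3-coloring exists (it is a well-known 3-chromatic graph).
Chromatic number = 3.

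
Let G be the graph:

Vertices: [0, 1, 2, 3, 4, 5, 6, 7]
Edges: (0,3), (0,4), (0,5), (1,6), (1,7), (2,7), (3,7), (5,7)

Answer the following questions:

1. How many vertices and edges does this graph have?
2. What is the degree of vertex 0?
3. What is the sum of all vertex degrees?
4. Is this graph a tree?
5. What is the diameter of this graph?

Count: 8 vertices, 8 edges.
Vertex 0 has neighbors [3, 4, 5], degree = 3.
Handshaking lemma: 2 * 8 = 16.
A tree on 8 vertices has 7 edges. This graph has 8 edges (1 extra). Not a tree.
Diameter (longest shortest path) = 5.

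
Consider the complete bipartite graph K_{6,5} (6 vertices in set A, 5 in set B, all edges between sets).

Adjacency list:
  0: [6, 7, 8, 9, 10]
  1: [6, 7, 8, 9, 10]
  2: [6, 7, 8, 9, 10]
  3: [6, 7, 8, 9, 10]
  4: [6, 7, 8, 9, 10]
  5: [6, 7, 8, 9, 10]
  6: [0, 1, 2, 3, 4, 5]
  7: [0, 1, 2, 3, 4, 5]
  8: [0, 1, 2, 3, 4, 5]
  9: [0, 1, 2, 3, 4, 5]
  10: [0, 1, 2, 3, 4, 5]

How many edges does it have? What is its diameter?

K_{6,5} has 6 * 5 = 30 edges.
Any vertex reaches any opposite-side vertex in 1 step; same-side vertices reach in 2 steps via any opposite-side vertex.
Diameter = 2.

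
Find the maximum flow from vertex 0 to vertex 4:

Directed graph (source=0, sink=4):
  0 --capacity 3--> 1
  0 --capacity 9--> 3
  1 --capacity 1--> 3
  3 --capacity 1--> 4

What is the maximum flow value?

Computing max flow:
  Flow on (0->1): 1/3
  Flow on (1->3): 1/1
  Flow on (3->4): 1/1
Maximum flow = 1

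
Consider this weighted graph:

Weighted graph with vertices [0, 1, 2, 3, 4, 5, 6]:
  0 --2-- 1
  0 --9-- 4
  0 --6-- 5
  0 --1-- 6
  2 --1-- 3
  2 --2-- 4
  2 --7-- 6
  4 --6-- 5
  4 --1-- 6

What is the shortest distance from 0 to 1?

Using Dijkstra's algorithm from vertex 0:
Shortest path: 0 -> 1
Total weight: 2 = 2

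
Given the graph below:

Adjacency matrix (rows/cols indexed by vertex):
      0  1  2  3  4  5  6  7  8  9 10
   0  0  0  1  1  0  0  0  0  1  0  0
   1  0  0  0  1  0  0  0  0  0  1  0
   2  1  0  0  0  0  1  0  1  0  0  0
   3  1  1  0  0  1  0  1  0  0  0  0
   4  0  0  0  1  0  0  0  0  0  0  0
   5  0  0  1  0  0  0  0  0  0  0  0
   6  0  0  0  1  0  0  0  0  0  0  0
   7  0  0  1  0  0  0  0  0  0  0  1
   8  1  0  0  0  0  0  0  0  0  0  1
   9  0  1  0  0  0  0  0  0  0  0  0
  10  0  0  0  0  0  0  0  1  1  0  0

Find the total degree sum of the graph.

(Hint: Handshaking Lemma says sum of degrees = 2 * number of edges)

Count edges: 11 edges.
By Handshaking Lemma: sum of degrees = 2 * 11 = 22.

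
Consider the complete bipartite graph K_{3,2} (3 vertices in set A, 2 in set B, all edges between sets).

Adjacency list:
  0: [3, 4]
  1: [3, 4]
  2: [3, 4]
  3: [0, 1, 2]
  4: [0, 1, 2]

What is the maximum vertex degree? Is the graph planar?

Set-A vertices have degree 2; set-B vertices have degree 3. Maximum degree = max(3,2) = 3.
min(3,2) <= 2, so K_{3,2} avoids a K_{3,3} subdivision and is planar.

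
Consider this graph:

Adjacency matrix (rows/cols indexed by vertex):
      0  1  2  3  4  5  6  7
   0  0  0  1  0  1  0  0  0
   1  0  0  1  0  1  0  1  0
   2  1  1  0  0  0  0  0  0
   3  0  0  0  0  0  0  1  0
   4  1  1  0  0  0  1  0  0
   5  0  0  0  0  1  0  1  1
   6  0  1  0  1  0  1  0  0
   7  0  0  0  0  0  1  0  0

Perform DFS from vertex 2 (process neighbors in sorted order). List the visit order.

DFS from vertex 2 (neighbors processed in ascending order):
Visit order: 2, 0, 4, 1, 6, 3, 5, 7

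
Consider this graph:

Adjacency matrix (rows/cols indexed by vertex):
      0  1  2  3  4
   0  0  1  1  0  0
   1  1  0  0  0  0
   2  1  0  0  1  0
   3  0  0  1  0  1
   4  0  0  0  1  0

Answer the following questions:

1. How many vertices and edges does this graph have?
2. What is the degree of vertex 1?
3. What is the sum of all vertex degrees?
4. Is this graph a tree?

Count: 5 vertices, 4 edges.
Vertex 1 has neighbors [0], degree = 1.
Handshaking lemma: 2 * 4 = 8.
A graph is a tree iff it is connected and has exactly n-1 edges. This graph is connected (all 5 vertices in one component) and has 5-1 = 4 edges. It is a tree.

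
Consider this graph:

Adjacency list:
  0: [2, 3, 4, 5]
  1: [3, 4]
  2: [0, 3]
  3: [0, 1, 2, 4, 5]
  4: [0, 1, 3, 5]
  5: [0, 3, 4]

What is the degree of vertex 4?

Vertex 4 has neighbors [0, 1, 3, 5], so deg(4) = 4.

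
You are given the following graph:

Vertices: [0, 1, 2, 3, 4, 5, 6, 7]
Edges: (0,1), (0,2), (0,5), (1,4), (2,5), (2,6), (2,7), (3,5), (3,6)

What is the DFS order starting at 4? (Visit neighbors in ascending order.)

DFS from vertex 4 (neighbors processed in ascending order):
Visit order: 4, 1, 0, 2, 5, 3, 6, 7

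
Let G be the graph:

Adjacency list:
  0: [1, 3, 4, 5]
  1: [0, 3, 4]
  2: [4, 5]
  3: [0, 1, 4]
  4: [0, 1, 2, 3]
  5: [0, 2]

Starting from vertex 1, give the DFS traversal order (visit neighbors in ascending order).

DFS from vertex 1 (neighbors processed in ascending order):
Visit order: 1, 0, 3, 4, 2, 5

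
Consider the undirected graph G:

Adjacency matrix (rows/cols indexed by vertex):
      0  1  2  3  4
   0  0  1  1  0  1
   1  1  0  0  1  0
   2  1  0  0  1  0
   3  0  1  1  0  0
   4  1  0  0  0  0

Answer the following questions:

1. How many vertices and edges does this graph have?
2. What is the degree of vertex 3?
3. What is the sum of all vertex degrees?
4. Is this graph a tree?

Count: 5 vertices, 5 edges.
Vertex 3 has neighbors [1, 2], degree = 2.
Handshaking lemma: 2 * 5 = 10.
A tree on 5 vertices has 4 edges. This graph has 5 edges (1 extra). Not a tree.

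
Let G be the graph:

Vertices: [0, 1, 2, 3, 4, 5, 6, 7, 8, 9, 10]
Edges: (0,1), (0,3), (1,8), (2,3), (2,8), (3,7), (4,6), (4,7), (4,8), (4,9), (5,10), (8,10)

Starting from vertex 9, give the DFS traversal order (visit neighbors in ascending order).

DFS from vertex 9 (neighbors processed in ascending order):
Visit order: 9, 4, 6, 7, 3, 0, 1, 8, 2, 10, 5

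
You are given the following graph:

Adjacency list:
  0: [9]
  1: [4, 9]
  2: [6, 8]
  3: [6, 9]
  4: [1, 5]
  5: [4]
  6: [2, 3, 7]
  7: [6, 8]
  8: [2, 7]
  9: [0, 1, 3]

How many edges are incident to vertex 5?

Vertex 5 has neighbors [4], so deg(5) = 1.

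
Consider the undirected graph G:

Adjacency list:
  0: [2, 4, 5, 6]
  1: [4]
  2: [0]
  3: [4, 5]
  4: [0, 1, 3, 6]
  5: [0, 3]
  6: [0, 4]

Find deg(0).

Vertex 0 has neighbors [2, 4, 5, 6], so deg(0) = 4.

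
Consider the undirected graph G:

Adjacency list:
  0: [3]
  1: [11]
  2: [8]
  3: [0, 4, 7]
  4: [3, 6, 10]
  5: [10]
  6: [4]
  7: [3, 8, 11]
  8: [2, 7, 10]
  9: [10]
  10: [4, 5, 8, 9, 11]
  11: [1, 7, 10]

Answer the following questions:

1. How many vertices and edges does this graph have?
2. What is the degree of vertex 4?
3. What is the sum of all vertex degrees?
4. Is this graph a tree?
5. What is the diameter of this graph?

Count: 12 vertices, 13 edges.
Vertex 4 has neighbors [3, 6, 10], degree = 3.
Handshaking lemma: 2 * 13 = 26.
A tree on 12 vertices has 11 edges. This graph has 13 edges (2 extra). Not a tree.
Diameter (longest shortest path) = 4.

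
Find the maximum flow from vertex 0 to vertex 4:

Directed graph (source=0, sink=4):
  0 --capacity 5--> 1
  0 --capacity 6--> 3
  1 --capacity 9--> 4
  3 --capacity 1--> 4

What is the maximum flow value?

Computing max flow:
  Flow on (0->1): 5/5
  Flow on (0->3): 1/6
  Flow on (1->4): 5/9
  Flow on (3->4): 1/1
Maximum flow = 6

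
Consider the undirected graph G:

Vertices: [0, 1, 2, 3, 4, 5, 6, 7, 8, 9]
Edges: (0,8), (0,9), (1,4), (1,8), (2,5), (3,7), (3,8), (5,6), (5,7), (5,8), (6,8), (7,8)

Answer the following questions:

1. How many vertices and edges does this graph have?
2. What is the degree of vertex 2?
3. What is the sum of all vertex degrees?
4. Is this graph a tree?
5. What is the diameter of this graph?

Count: 10 vertices, 12 edges.
Vertex 2 has neighbors [5], degree = 1.
Handshaking lemma: 2 * 12 = 24.
A tree on 10 vertices has 9 edges. This graph has 12 edges (3 extra). Not a tree.
Diameter (longest shortest path) = 4.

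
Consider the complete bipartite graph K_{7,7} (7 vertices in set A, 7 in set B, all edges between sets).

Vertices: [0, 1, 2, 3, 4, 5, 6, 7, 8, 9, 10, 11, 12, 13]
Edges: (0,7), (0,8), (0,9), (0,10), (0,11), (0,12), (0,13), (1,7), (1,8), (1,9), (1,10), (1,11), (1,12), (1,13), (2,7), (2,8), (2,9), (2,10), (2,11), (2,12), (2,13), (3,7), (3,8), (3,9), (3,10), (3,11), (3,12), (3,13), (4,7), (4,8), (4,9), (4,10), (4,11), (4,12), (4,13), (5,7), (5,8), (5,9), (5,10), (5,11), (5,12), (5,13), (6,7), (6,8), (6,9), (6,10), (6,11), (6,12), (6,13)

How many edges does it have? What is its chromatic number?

K_{7,7} has 7 * 7 = 49 edges.
Bipartite graphs have chromatic number 2 (color each partition differently).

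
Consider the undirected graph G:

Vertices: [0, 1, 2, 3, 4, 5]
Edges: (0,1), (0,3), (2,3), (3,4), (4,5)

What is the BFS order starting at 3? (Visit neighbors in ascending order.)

BFS from vertex 3 (neighbors processed in ascending order):
Visit order: 3, 0, 2, 4, 1, 5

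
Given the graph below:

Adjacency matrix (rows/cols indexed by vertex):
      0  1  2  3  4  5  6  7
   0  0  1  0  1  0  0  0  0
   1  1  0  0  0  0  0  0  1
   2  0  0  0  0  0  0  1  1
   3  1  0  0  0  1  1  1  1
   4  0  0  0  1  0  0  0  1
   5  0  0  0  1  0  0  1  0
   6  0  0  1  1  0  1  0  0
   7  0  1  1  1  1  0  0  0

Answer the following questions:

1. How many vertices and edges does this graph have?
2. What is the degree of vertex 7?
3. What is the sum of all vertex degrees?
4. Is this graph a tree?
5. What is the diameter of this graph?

Count: 8 vertices, 11 edges.
Vertex 7 has neighbors [1, 2, 3, 4], degree = 4.
Handshaking lemma: 2 * 11 = 22.
A tree on 8 vertices has 7 edges. This graph has 11 edges (4 extra). Not a tree.
Diameter (longest shortest path) = 3.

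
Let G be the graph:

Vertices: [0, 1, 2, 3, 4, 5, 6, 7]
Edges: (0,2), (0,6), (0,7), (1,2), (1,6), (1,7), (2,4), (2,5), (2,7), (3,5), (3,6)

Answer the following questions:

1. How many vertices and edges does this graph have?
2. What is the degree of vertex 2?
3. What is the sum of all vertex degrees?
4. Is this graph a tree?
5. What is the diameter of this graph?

Count: 8 vertices, 11 edges.
Vertex 2 has neighbors [0, 1, 4, 5, 7], degree = 5.
Handshaking lemma: 2 * 11 = 22.
A tree on 8 vertices has 7 edges. This graph has 11 edges (4 extra). Not a tree.
Diameter (longest shortest path) = 3.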